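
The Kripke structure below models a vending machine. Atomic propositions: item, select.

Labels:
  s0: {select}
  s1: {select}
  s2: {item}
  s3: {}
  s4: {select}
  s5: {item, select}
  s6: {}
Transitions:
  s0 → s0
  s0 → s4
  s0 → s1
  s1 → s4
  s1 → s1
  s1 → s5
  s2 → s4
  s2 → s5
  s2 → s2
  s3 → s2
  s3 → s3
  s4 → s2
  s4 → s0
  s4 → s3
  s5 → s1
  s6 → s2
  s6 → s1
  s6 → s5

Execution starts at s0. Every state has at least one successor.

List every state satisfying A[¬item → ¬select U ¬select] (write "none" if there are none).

States satisfying ¬item → ¬select: {s2, s3, s5, s6}.
States satisfying ¬select: {s2, s3, s6}.
States satisfying A[¬item → ¬select U ¬select]: {s2, s3, s6}.

{s2, s3, s6}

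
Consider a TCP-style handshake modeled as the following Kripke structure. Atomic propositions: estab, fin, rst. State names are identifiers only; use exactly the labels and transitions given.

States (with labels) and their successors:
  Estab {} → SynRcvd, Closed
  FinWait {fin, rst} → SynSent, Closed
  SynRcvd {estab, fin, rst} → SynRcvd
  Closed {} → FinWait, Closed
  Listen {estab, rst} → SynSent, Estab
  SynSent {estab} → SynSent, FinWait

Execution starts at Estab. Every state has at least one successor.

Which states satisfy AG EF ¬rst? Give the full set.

States satisfying EF ¬rst: {Estab, FinWait, Closed, Listen, SynSent}.
States satisfying AG EF ¬rst: {FinWait, Closed, SynSent}.

{FinWait, Closed, SynSent}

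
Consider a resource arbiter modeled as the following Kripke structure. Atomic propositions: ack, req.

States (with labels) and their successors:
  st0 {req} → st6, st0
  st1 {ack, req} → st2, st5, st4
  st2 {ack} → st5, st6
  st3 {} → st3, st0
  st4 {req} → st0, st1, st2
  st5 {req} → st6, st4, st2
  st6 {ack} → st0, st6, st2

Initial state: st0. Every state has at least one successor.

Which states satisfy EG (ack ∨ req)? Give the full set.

States satisfying ack ∨ req: {st0, st1, st2, st4, st5, st6}.
States satisfying EG (ack ∨ req): {st0, st1, st2, st4, st5, st6}.

{st0, st1, st2, st4, st5, st6}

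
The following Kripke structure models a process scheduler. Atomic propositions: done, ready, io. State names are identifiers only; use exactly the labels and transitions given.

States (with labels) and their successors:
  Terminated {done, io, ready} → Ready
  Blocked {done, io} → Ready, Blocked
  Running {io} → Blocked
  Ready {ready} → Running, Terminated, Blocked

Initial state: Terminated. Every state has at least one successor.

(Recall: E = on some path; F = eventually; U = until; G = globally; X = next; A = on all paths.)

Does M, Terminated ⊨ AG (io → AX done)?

States satisfying io → AX done: {Running, Ready}.
States satisfying AG (io → AX done): ∅.
Blocked is reachable from Terminated and violates io → AX done, so AG fails at Terminated.
Terminated ∉ Sat(AG (io → AX done)).

No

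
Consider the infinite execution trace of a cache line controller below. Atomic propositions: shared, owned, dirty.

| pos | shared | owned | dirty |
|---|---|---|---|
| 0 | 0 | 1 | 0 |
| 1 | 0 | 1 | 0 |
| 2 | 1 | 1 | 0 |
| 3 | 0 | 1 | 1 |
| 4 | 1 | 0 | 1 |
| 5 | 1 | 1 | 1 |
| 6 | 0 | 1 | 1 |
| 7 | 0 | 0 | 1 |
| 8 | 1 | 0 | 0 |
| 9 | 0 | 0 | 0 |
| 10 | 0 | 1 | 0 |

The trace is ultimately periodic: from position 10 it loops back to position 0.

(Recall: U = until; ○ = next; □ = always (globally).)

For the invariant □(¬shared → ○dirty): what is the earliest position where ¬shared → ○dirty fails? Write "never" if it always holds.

0

At position 0 the labels are {owned} and the next position 1 has {owned}, so ¬shared → ○dirty is false there. This is the first violation.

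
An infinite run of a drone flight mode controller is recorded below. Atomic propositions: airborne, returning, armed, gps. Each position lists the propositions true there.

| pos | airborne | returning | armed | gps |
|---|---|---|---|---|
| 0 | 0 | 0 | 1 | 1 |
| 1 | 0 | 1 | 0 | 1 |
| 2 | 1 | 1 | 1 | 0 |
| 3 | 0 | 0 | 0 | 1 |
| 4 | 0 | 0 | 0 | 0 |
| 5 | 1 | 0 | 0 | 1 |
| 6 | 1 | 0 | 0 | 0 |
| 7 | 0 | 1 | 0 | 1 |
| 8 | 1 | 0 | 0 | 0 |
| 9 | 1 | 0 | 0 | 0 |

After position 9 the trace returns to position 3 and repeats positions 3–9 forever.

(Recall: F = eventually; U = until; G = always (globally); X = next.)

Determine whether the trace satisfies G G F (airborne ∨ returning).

G F (airborne ∨ returning) holds at every position 0..9, and those are all positions ever visited, so G G F (airborne ∨ returning) holds.

Holds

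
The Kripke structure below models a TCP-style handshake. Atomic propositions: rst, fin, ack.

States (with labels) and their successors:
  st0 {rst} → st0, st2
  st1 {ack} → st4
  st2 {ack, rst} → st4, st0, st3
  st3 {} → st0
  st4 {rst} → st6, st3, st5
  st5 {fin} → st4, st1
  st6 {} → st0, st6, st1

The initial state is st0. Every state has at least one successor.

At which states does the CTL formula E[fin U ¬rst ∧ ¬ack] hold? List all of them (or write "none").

{st3, st5, st6}

States satisfying fin: {st5}.
States satisfying ¬rst ∧ ¬ack: {st3, st5, st6}.
States satisfying E[fin U ¬rst ∧ ¬ack]: {st3, st5, st6}.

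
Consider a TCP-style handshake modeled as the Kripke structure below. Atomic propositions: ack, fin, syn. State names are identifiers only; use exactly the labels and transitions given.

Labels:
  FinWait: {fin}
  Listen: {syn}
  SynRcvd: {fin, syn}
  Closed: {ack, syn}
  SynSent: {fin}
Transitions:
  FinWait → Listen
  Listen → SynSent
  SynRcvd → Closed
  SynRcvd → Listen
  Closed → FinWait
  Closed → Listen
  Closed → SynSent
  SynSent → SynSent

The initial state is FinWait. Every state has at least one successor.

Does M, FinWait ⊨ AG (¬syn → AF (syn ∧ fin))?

Does not hold

States satisfying ¬syn → AF (syn ∧ fin): {Listen, SynRcvd, Closed}.
States satisfying AG (¬syn → AF (syn ∧ fin)): ∅.
FinWait is reachable from FinWait and violates ¬syn → AF (syn ∧ fin), so AG fails at FinWait.
FinWait ∉ Sat(AG (¬syn → AF (syn ∧ fin))).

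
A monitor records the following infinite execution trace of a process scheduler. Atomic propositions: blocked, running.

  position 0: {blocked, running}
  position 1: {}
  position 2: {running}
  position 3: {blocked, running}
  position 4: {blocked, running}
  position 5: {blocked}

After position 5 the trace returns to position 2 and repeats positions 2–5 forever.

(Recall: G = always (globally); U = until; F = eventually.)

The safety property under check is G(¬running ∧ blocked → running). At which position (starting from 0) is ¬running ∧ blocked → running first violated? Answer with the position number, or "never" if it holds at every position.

Check ¬running ∧ blocked → running at each position in order: 0 ✓, 1 ✓, 2 ✓, 3 ✓, 4 ✓.
At position 5 the labels are {blocked}, so ¬running ∧ blocked → running is false there. This is the first violation.

5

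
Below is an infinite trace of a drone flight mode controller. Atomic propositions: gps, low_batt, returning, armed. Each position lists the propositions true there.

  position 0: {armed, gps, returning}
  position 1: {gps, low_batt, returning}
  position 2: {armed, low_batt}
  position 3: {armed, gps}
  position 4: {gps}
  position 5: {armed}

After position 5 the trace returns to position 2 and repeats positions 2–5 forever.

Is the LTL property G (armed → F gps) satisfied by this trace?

Satisfied

armed → F gps holds at every position 0..5, and those are all positions ever visited, so G (armed → F gps) holds.
Positions where armed holds: 0, 2, 3, 5.
Check F gps at each: 0→ok, 2→ok, 3→ok, 5→ok.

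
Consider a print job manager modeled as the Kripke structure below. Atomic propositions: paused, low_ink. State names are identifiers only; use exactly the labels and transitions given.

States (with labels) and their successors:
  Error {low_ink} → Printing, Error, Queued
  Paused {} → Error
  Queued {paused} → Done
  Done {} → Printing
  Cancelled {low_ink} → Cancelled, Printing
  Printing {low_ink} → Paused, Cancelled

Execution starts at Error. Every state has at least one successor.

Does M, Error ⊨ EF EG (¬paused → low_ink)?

States satisfying EG (¬paused → low_ink): {Error, Cancelled, Printing}.
States satisfying EF EG (¬paused → low_ink): {Error, Paused, Queued, Done, Cancelled, Printing}.
Some path from Error reaches a state where EG (¬paused → low_ink) holds.
Error ∈ Sat(EF EG (¬paused → low_ink)).

Holds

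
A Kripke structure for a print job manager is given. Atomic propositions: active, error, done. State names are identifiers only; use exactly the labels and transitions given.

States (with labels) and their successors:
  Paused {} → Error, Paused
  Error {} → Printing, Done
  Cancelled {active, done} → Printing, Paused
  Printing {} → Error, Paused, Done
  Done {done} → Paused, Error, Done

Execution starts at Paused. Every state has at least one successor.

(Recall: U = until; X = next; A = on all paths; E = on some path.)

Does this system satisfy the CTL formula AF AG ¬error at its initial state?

Yes

States satisfying AG ¬error: {Paused, Error, Cancelled, Printing, Done}.
States satisfying AF AG ¬error: {Paused, Error, Cancelled, Printing, Done}.
Paused ∈ Sat(AF AG ¬error).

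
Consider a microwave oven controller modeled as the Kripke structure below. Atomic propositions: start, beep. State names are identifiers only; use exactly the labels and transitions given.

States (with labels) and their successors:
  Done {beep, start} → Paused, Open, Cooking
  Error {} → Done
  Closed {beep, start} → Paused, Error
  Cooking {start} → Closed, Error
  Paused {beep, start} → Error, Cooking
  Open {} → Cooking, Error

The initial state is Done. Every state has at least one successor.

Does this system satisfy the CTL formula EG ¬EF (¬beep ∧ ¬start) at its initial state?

States satisfying ¬EF (¬beep ∧ ¬start): ∅.
States satisfying EG ¬EF (¬beep ∧ ¬start): ∅.
No suitable path/successor from Done witnesses the formula.
Done ∉ Sat(EG ¬EF (¬beep ∧ ¬start)).

Does not hold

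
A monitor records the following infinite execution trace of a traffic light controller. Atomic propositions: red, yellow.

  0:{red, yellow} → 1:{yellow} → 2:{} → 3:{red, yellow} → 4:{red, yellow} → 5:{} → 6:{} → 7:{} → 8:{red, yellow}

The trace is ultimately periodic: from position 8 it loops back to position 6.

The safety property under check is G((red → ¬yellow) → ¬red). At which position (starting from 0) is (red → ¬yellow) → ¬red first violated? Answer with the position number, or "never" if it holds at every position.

(red → ¬yellow) → ¬red holds at every position 0..8, and those are all the positions the trace ever visits, so the invariant G((red → ¬yellow) → ¬red) is never violated.

never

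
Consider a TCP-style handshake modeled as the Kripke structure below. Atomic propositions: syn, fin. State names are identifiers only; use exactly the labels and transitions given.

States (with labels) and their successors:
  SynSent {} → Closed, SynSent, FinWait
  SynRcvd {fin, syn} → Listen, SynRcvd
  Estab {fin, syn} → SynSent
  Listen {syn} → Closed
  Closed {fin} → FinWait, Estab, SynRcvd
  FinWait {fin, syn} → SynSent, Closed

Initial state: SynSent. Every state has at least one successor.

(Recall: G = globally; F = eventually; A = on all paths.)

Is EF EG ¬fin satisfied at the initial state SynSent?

Yes

States satisfying EG ¬fin: {SynSent}.
States satisfying EF EG ¬fin: {SynSent, SynRcvd, Estab, Listen, Closed, FinWait}.
Some path from SynSent reaches a state where EG ¬fin holds.
SynSent ∈ Sat(EF EG ¬fin).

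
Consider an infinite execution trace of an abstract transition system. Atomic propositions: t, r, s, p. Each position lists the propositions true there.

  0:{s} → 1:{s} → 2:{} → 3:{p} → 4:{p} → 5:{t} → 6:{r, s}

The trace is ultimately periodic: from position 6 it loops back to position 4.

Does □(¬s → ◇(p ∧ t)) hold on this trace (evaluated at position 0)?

¬s → ◇(p ∧ t) must hold at every position from 0 onward. It fails at position 2, so □(¬s → ◇(p ∧ t)) is false.
Positions where ¬s holds: 2, 3, 4, 5.
Check ◇(p ∧ t) at each: 2→fails, 3→fails, 4→fails, 5→fails.

Does not hold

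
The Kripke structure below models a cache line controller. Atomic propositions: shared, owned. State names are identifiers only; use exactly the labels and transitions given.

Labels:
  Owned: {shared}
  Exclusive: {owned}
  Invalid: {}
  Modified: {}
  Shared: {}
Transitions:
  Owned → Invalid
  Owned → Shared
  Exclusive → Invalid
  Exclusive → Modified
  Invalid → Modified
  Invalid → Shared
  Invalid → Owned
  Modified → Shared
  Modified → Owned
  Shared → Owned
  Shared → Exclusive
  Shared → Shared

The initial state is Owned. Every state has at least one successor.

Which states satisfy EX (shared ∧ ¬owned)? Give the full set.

{Invalid, Modified, Shared}

States satisfying shared ∧ ¬owned: {Owned}.
States satisfying EX (shared ∧ ¬owned): {Invalid, Modified, Shared}.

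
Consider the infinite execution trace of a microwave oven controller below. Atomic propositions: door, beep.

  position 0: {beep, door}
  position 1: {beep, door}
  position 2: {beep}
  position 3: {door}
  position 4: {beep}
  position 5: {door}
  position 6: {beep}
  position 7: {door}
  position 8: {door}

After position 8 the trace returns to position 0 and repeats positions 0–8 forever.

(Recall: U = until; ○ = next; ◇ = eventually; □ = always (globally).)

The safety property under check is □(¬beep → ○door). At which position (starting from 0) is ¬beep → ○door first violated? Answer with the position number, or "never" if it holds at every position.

Check ¬beep → ○door at each position in order: 0 ✓, 1 ✓, 2 ✓.
At position 3 the labels are {door} and the next position 4 has {beep}, so ¬beep → ○door is false there. This is the first violation.

3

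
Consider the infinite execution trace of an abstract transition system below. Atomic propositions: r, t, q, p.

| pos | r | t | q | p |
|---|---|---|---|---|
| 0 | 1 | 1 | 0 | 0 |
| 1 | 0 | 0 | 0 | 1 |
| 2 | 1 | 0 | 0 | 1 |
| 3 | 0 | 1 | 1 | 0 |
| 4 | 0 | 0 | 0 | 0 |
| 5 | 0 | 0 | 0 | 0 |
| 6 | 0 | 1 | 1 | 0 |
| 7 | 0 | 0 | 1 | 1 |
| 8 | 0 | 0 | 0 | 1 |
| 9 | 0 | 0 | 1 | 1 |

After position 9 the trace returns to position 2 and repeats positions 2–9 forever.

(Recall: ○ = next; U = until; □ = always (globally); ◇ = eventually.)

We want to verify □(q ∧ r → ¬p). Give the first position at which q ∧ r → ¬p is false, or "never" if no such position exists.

q ∧ r → ¬p holds at every position 0..9, and those are all the positions the trace ever visits, so the invariant □(q ∧ r → ¬p) is never violated.

never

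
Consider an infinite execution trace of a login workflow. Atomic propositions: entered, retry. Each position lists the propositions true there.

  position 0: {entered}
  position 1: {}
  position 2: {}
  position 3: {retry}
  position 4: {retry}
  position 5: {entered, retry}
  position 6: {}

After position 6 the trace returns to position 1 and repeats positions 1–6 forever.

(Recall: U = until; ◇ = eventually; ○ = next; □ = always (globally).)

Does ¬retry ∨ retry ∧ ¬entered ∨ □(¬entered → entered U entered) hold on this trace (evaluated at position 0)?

Yes

¬entered → entered U entered must hold at every position from 0 onward. It fails at position 1, so □(¬entered → entered U entered) is false.
Positions where ¬entered holds: 1, 2, 3, 4, 6.
Check entered U entered at each: 1→fails, 2→fails, 3→fails, 4→fails, 6→fails.
At position 0: ¬retry ∨ retry ∧ ¬entered is true; □(¬entered → entered U entered) is false; so ¬retry ∨ retry ∧ ¬entered ∨ □(¬entered → entered U entered) is true.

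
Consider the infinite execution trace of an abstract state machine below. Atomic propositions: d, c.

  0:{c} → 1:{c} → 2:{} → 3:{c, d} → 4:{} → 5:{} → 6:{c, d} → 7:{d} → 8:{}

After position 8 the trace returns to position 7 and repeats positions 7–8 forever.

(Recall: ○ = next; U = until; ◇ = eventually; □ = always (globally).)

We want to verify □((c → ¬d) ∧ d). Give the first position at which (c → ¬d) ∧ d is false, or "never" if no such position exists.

At position 0 the labels are {c}, so (c → ¬d) ∧ d is false there. This is the first violation.

0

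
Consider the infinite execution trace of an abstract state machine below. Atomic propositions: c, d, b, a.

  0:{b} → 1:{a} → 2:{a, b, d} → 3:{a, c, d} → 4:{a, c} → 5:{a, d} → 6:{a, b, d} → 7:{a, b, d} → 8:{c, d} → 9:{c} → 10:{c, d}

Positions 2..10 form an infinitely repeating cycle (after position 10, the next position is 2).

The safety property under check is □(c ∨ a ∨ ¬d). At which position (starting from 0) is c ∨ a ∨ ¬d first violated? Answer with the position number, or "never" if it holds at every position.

c ∨ a ∨ ¬d holds at every position 0..10, and those are all the positions the trace ever visits, so the invariant □(c ∨ a ∨ ¬d) is never violated.

never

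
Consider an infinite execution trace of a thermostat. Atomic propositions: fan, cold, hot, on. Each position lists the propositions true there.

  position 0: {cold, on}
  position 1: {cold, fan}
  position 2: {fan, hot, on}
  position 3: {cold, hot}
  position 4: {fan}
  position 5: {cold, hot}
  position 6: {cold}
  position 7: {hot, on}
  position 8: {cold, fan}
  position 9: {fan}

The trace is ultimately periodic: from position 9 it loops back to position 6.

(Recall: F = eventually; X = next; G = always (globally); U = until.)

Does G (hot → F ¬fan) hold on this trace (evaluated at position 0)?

Holds

hot → F ¬fan holds at every position 0..9, and those are all positions ever visited, so G (hot → F ¬fan) holds.
Positions where hot holds: 2, 3, 5, 7.
Check F ¬fan at each: 2→ok, 3→ok, 5→ok, 7→ok.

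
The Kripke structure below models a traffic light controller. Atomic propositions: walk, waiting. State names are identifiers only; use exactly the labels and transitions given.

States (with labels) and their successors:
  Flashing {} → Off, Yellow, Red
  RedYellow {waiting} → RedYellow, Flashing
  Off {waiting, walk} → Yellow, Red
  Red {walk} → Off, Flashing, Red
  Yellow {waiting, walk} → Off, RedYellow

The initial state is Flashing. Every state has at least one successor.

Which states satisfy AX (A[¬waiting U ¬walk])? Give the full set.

{RedYellow}

States satisfying A[¬waiting U ¬walk]: {Flashing, RedYellow}.
States satisfying AX (A[¬waiting U ¬walk]): {RedYellow}.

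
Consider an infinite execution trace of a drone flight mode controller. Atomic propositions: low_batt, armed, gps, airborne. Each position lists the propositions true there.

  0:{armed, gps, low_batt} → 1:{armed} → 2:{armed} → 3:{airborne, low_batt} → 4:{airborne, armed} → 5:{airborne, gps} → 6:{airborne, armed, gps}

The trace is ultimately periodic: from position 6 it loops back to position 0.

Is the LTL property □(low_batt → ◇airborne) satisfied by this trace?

Yes

low_batt → ◇airborne holds at every position 0..6, and those are all positions ever visited, so □(low_batt → ◇airborne) holds.
Positions where low_batt holds: 0, 3.
Check ◇airborne at each: 0→ok, 3→ok.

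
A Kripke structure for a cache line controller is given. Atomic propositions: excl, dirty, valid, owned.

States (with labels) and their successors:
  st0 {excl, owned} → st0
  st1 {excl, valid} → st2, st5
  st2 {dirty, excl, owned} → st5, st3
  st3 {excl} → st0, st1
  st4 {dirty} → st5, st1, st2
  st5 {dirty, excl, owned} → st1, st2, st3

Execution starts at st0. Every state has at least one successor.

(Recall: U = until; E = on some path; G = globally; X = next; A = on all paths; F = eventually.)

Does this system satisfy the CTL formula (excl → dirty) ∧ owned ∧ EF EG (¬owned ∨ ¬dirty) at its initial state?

States satisfying excl → dirty: {st2, st4, st5}.
States satisfying (excl → dirty) ∧ owned: {st2, st5}.
States satisfying EG (¬owned ∨ ¬dirty): {st0, st3}.
States satisfying EF EG (¬owned ∨ ¬dirty): {st0, st1, st2, st3, st4, st5}.
States satisfying (excl → dirty) ∧ owned ∧ EF EG (¬owned ∨ ¬dirty): {st2, st5}.
st0 ∉ Sat((excl → dirty) ∧ owned ∧ EF EG (¬owned ∨ ¬dirty)).

Violated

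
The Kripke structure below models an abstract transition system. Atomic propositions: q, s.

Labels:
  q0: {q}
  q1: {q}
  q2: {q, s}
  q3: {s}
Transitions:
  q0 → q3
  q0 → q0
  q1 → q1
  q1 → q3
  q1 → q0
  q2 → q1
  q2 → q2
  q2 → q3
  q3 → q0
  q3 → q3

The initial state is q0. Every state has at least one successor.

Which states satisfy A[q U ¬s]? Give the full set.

States satisfying q: {q0, q1, q2}.
States satisfying ¬s: {q0, q1}.
States satisfying A[q U ¬s]: {q0, q1}.

{q0, q1}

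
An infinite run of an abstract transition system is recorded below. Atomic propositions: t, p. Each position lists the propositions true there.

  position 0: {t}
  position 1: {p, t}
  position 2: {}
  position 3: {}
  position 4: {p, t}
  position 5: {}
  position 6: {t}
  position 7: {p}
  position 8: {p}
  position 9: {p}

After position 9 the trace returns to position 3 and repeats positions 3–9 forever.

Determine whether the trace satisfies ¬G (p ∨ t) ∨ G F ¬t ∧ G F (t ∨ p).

At position 0: ¬G (p ∨ t) is true; G F ¬t ∧ G F (t ∨ p) is true; so ¬G (p ∨ t) ∨ G F ¬t ∧ G F (t ∨ p) is true.

Holds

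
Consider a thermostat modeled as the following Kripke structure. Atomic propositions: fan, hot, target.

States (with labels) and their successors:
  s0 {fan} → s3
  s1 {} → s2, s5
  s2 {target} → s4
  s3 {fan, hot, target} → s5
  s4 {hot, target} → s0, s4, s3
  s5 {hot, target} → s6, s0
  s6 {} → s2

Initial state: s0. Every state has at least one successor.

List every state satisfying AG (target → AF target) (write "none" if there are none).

States satisfying target → AF target: {s0, s1, s2, s3, s4, s5, s6}.
States satisfying AG (target → AF target): {s0, s1, s2, s3, s4, s5, s6}.

{s0, s1, s2, s3, s4, s5, s6}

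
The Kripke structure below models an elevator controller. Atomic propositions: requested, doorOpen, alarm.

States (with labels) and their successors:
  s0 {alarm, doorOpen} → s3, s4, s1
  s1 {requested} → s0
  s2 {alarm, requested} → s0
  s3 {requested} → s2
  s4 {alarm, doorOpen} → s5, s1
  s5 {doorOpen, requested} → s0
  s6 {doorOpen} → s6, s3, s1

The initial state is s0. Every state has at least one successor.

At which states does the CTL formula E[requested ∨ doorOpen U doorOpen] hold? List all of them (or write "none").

{s0, s1, s2, s3, s4, s5, s6}

States satisfying requested ∨ doorOpen: {s0, s1, s2, s3, s4, s5, s6}.
States satisfying doorOpen: {s0, s4, s5, s6}.
States satisfying E[requested ∨ doorOpen U doorOpen]: {s0, s1, s2, s3, s4, s5, s6}.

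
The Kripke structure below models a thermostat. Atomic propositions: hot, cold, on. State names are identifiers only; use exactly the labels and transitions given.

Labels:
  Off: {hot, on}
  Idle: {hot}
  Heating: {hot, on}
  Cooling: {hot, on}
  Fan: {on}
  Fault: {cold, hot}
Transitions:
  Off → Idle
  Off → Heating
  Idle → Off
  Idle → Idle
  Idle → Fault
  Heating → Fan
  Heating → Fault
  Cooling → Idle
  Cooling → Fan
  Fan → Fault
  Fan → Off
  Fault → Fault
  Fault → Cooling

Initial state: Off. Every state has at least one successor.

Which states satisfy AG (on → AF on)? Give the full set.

{Off, Idle, Heating, Cooling, Fan, Fault}

States satisfying on → AF on: {Off, Idle, Heating, Cooling, Fan, Fault}.
States satisfying AG (on → AF on): {Off, Idle, Heating, Cooling, Fan, Fault}.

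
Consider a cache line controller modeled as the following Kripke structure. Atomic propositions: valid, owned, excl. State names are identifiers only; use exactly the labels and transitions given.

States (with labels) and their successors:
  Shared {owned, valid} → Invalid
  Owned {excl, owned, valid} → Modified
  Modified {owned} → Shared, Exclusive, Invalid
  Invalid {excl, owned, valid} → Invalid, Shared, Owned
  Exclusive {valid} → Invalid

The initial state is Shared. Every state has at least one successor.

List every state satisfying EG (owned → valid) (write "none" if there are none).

States satisfying owned → valid: {Shared, Owned, Invalid, Exclusive}.
States satisfying EG (owned → valid): {Shared, Invalid, Exclusive}.

{Shared, Invalid, Exclusive}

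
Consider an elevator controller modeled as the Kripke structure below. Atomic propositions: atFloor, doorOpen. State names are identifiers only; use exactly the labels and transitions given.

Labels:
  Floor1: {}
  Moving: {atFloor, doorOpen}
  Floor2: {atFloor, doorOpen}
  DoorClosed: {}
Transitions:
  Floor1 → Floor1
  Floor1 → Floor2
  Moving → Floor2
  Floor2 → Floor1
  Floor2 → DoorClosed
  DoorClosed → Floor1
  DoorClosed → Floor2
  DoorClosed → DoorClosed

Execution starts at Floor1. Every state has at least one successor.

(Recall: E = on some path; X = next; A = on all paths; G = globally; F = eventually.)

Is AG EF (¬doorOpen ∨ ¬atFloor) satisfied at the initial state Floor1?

Satisfied

States satisfying EF (¬doorOpen ∨ ¬atFloor): {Floor1, Moving, Floor2, DoorClosed}.
States satisfying AG EF (¬doorOpen ∨ ¬atFloor): {Floor1, Moving, Floor2, DoorClosed}.
Every state reachable from Floor1 satisfies EF (¬doorOpen ∨ ¬atFloor).
Floor1 ∈ Sat(AG EF (¬doorOpen ∨ ¬atFloor)).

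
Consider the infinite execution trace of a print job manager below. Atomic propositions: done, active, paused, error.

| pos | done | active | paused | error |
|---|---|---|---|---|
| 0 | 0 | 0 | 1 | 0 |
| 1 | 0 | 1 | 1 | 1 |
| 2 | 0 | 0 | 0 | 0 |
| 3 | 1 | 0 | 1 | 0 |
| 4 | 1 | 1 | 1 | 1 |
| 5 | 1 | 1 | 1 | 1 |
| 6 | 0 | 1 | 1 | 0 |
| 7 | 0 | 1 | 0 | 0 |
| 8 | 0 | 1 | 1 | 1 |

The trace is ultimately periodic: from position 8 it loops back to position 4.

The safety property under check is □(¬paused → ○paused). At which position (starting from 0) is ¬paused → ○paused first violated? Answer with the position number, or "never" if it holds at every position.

never

¬paused → ○paused holds at every position 0..8, and those are all the positions the trace ever visits, so the invariant □(¬paused → ○paused) is never violated.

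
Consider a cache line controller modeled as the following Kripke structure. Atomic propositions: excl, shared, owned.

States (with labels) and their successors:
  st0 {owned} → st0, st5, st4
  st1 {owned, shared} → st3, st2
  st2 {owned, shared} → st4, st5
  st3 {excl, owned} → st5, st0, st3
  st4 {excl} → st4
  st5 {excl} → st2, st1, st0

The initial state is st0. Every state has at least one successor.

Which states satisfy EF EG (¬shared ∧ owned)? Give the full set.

States satisfying EG (¬shared ∧ owned): {st0, st3}.
States satisfying EF EG (¬shared ∧ owned): {st0, st1, st2, st3, st5}.

{st0, st1, st2, st3, st5}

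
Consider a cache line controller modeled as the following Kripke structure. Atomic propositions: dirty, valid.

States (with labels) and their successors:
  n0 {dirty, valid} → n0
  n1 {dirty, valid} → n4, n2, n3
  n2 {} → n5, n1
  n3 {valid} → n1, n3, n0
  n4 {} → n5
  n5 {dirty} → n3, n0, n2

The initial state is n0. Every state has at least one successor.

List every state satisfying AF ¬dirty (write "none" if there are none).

States satisfying ¬dirty: {n2, n3, n4}.
States satisfying AF ¬dirty: {n1, n2, n3, n4}.

{n1, n2, n3, n4}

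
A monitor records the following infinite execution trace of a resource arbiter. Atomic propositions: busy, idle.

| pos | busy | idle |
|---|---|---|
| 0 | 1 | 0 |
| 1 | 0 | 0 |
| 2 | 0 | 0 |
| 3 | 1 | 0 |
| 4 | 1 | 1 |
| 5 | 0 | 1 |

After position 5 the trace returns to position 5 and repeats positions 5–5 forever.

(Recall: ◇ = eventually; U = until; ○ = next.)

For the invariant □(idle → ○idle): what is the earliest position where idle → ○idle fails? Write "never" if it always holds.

idle → ○idle holds at every position 0..5, and those are all the positions the trace ever visits, so the invariant □(idle → ○idle) is never violated.

never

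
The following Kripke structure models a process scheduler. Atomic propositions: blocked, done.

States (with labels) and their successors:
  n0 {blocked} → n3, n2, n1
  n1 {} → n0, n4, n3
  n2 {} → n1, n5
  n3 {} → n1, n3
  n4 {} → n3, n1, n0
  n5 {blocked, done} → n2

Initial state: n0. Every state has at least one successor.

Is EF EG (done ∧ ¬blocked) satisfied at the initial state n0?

Does not hold

States satisfying EG (done ∧ ¬blocked): ∅.
States satisfying EF EG (done ∧ ¬blocked): ∅.
No suitable path/successor from n0 witnesses the formula.
n0 ∉ Sat(EF EG (done ∧ ¬blocked)).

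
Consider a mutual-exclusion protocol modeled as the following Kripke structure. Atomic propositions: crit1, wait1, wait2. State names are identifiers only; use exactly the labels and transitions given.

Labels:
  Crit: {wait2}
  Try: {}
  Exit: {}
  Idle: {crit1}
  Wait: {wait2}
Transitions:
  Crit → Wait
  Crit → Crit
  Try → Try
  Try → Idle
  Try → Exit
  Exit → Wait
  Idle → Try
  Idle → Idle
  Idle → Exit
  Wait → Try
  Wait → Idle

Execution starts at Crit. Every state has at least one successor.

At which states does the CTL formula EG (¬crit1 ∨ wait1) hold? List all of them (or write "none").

{Crit, Try, Exit, Wait}

States satisfying ¬crit1 ∨ wait1: {Crit, Try, Exit, Wait}.
States satisfying EG (¬crit1 ∨ wait1): {Crit, Try, Exit, Wait}.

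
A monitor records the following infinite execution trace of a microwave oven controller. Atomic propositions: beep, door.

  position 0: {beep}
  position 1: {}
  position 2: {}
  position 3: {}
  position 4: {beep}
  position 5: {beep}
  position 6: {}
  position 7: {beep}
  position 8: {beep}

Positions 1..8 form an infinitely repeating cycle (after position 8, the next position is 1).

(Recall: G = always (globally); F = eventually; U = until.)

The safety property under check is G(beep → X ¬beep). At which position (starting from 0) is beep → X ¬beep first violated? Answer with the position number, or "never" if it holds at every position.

Check beep → X ¬beep at each position in order: 0 ✓, 1 ✓, 2 ✓, 3 ✓.
At position 4 the labels are {beep} and the next position 5 has {beep}, so beep → X ¬beep is false there. This is the first violation.

4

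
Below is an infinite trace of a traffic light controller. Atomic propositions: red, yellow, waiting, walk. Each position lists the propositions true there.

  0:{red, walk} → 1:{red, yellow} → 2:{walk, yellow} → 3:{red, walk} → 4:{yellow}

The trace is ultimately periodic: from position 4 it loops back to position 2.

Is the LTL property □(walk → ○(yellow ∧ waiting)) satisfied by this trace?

walk → ○(yellow ∧ waiting) must hold at every position from 0 onward. It fails at position 0, so □(walk → ○(yellow ∧ waiting)) is false.
Positions where walk holds: 0, 2, 3.
Check ○(yellow ∧ waiting) at each: 0→fails, 2→fails, 3→fails.

Violated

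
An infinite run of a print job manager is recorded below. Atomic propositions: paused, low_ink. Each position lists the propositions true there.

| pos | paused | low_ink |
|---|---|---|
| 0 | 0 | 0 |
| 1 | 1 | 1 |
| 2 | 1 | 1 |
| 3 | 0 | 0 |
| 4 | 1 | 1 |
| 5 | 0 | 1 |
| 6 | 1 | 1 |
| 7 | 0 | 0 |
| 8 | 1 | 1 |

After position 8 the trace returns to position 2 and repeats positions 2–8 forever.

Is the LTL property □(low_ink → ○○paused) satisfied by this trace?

low_ink → ○○paused must hold at every position from 0 onward. It fails at position 1, so □(low_ink → ○○paused) is false.
Positions where low_ink holds: 1, 2, 4, 5, 6, 8.
Check ○○paused at each: 1→fails, 2→ok, 4→ok, 5→fails, 6→ok, 8→fails.

Violated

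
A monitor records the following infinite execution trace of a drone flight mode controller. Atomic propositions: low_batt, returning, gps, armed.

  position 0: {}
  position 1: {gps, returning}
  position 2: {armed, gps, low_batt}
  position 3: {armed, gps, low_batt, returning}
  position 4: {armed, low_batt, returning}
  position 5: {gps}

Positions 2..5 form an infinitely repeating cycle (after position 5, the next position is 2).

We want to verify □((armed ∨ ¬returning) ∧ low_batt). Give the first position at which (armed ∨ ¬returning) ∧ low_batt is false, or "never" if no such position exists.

At position 0 the labels are {}, so (armed ∨ ¬returning) ∧ low_batt is false there. This is the first violation.

0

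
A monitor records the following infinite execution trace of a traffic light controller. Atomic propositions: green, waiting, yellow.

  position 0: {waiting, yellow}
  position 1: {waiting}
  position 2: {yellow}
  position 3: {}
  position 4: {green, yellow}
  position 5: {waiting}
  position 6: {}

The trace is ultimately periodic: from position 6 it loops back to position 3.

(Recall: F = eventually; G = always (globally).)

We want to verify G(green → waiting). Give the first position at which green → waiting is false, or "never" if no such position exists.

4

Check green → waiting at each position in order: 0 ✓, 1 ✓, 2 ✓, 3 ✓.
At position 4 the labels are {green, yellow}, so green → waiting is false there. This is the first violation.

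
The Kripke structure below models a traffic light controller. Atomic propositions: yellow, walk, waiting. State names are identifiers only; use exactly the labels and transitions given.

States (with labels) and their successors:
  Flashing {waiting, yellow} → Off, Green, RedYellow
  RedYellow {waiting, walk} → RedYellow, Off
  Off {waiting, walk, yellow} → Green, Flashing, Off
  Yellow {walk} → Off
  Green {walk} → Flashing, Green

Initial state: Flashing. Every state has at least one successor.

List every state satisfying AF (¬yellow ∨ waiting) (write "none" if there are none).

States satisfying ¬yellow ∨ waiting: {Flashing, RedYellow, Off, Yellow, Green}.
States satisfying AF (¬yellow ∨ waiting): {Flashing, RedYellow, Off, Yellow, Green}.

{Flashing, RedYellow, Off, Yellow, Green}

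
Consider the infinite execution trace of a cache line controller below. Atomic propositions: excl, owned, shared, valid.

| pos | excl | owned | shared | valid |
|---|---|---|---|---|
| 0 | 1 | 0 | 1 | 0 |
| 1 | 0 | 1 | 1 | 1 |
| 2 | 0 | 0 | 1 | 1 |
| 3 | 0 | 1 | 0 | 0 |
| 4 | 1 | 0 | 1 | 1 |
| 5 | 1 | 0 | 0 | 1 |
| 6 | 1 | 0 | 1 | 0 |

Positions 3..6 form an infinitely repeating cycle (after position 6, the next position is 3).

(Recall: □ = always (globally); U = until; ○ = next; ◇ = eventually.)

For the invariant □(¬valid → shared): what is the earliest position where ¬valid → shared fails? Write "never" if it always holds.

3

Check ¬valid → shared at each position in order: 0 ✓, 1 ✓, 2 ✓.
At position 3 the labels are {owned}, so ¬valid → shared is false there. This is the first violation.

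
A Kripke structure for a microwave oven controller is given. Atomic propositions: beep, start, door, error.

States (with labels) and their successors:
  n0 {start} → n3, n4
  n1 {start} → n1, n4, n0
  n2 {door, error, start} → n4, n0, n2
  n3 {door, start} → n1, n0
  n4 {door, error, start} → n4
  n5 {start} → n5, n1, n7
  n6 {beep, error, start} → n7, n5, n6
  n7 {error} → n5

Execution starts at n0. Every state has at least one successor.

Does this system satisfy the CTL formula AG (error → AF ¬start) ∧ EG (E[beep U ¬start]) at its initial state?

Does not hold

States satisfying error → AF ¬start: {n0, n1, n3, n5, n7}.
States satisfying AG (error → AF ¬start): ∅.
States satisfying E[beep U ¬start]: {n6, n7}.
States satisfying EG (E[beep U ¬start]): {n6}.
States satisfying AG (error → AF ¬start) ∧ EG (E[beep U ¬start]): ∅.
n0 ∉ Sat(AG (error → AF ¬start) ∧ EG (E[beep U ¬start])).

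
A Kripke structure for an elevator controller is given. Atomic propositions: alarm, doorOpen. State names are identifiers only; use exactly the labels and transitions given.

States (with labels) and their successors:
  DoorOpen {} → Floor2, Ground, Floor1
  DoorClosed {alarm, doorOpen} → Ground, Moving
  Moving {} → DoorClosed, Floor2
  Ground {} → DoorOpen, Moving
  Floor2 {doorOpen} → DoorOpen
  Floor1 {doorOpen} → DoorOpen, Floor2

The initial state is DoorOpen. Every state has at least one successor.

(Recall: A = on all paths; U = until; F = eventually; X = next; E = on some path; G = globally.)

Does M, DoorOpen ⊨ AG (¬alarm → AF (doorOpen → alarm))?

States satisfying ¬alarm → AF (doorOpen → alarm): {DoorOpen, DoorClosed, Moving, Ground, Floor2, Floor1}.
States satisfying AG (¬alarm → AF (doorOpen → alarm)): {DoorOpen, DoorClosed, Moving, Ground, Floor2, Floor1}.
Every state reachable from DoorOpen satisfies ¬alarm → AF (doorOpen → alarm).
DoorOpen ∈ Sat(AG (¬alarm → AF (doorOpen → alarm))).

Satisfied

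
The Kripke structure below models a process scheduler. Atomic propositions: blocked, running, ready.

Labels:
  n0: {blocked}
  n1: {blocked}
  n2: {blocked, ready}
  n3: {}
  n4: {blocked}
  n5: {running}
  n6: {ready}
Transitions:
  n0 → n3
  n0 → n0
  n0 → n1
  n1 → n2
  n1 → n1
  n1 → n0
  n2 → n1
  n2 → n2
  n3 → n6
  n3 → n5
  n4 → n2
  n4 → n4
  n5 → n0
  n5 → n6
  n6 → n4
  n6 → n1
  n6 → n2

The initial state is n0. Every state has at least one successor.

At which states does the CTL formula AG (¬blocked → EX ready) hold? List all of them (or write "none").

{n0, n1, n2, n3, n4, n5, n6}

States satisfying ¬blocked → EX ready: {n0, n1, n2, n3, n4, n5, n6}.
States satisfying AG (¬blocked → EX ready): {n0, n1, n2, n3, n4, n5, n6}.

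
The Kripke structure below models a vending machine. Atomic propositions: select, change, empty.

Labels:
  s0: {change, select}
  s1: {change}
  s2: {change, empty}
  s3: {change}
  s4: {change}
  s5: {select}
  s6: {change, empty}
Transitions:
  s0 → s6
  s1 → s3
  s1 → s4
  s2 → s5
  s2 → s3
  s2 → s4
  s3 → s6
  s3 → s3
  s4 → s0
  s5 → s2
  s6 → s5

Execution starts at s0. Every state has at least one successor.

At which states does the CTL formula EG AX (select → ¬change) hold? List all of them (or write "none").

{s0, s1, s2, s3, s5, s6}

States satisfying AX (select → ¬change): {s0, s1, s2, s3, s5, s6}.
States satisfying EG AX (select → ¬change): {s0, s1, s2, s3, s5, s6}.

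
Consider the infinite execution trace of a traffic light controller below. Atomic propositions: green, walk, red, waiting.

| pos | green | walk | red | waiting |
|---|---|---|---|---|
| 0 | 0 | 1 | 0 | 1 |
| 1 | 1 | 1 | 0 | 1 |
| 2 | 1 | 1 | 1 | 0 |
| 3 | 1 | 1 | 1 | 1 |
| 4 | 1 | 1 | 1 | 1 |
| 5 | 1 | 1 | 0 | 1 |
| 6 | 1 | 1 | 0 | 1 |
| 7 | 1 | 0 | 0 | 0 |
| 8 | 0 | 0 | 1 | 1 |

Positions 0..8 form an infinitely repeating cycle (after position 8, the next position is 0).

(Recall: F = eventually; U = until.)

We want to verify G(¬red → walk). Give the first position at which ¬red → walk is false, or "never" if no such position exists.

7

Check ¬red → walk at each position in order: 0 ✓, 1 ✓, 2 ✓, 3 ✓, 4 ✓, 5 ✓, 6 ✓.
At position 7 the labels are {green}, so ¬red → walk is false there. This is the first violation.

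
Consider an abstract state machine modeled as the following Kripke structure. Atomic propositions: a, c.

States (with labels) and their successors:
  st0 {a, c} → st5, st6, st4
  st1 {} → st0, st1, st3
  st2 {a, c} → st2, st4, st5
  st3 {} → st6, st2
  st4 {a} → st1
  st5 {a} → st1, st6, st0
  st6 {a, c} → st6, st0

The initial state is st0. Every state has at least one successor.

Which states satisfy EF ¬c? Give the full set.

States satisfying ¬c: {st1, st3, st4, st5}.
States satisfying EF ¬c: {st0, st1, st2, st3, st4, st5, st6}.

{st0, st1, st2, st3, st4, st5, st6}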